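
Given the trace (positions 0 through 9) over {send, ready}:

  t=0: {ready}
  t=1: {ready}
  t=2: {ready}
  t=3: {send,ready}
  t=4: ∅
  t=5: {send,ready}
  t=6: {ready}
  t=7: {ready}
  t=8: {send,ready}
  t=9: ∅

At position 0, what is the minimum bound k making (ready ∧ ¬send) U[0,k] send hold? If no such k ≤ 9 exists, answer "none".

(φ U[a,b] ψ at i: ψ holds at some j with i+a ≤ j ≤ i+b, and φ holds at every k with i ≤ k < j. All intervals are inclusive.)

Need earliest j ≥ 0 with send, and (ready ∧ ¬send) at every k in [0,j-1].
  j=0: rhs fails.
  j=1: rhs fails.
  j=2: rhs fails.
  j=3: rhs holds; lhs holds on [0,2]. k = 3.

3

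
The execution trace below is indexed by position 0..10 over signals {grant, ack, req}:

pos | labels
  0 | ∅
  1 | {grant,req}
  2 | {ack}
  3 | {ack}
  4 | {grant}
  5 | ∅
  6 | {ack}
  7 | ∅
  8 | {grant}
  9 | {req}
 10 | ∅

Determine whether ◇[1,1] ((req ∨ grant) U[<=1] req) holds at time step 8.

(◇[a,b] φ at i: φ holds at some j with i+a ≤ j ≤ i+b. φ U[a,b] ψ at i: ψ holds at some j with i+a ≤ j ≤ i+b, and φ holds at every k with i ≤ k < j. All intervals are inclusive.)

Yes

Check ((req ∨ grant) U[<=1] req) at each j in [9,9]:
  j=9: holds
Found at j=9 → formula holds.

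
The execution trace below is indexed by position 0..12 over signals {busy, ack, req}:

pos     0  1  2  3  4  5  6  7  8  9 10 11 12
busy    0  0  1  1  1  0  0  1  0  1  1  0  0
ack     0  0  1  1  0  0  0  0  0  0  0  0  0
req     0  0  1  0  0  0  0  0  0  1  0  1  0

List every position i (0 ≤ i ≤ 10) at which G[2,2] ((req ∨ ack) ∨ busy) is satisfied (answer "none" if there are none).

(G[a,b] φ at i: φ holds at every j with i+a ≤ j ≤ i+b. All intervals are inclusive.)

Evaluate at each i in [0,10]:
  i=0: ✓ (all of [2,2])
  i=1: ✓ (all of [3,3])
  i=2: ✓ (all of [4,4])
  i=3: ✗ (fails at j=5)
  i=4: ✗ (fails at j=6)
  i=5: ✓ (all of [7,7])
  i=6: ✗ (fails at j=8)
  i=7: ✓ (all of [9,9])
  i=8: ✓ (all of [10,10])
  i=9: ✓ (all of [11,11])
  i=10: ✗ (fails at j=12)

0, 1, 2, 5, 7, 8, 9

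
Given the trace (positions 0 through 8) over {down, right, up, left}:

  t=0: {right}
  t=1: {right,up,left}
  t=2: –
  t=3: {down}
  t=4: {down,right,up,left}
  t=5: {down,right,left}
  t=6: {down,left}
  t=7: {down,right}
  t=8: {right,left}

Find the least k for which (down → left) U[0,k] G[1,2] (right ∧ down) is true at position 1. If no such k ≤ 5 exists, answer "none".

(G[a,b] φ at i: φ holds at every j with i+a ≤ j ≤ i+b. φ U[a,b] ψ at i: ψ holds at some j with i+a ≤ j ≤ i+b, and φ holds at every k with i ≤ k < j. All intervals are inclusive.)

Need earliest j ≥ 1 with G[1,2] (right ∧ down), and (down → left) at every k in [1,j-1].
  j=1: rhs fails.
  j=2: rhs fails.
  j=3: rhs holds; lhs holds on [1,2]. k = 2.

2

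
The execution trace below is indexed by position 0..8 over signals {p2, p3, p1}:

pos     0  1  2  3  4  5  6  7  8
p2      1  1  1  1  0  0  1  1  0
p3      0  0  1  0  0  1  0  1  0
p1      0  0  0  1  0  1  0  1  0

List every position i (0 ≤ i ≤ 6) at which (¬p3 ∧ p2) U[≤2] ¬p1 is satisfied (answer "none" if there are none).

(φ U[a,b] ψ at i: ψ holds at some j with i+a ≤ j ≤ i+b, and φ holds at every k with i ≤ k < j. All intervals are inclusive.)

0, 1, 2, 3, 4, 6

Evaluate at each i in [0,6]:
  i=0: ✓ (rhs at j=0)
  i=1: ✓ (rhs at j=1)
  i=2: ✓ (rhs at j=2)
  i=3: ✓ (rhs at j=4; lhs holds on [3,3])
  i=4: ✓ (rhs at j=4)
  i=5: ✗ (lhs fails at k=5 before rhs at j=6)
  i=6: ✓ (rhs at j=6)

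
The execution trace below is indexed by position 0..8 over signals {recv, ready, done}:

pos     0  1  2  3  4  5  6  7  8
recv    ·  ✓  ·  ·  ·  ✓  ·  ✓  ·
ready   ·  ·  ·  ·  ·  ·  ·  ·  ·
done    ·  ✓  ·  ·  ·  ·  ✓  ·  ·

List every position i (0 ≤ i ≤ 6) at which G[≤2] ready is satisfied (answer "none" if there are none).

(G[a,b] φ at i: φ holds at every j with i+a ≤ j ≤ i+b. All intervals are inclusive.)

none

Evaluate at each i in [0,6]:
  i=0: ✗ (fails at j=0)
  i=1: ✗ (fails at j=1)
  i=2: ✗ (fails at j=2)
  i=3: ✗ (fails at j=3)
  i=4: ✗ (fails at j=4)
  i=5: ✗ (fails at j=5)
  i=6: ✗ (fails at j=6)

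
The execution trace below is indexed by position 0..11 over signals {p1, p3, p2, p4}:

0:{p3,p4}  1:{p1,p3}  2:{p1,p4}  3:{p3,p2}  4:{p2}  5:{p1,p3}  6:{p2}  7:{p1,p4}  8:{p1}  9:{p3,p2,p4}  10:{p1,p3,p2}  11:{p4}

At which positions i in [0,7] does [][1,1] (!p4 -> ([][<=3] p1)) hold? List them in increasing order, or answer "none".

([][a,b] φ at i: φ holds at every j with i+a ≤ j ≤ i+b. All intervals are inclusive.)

Evaluate at each i in [0,7]:
  i=0: ✗ (fails at j=1)
  i=1: ✓ (all of [2,2])
  i=2: ✗ (fails at j=3)
  i=3: ✗ (fails at j=4)
  i=4: ✗ (fails at j=5)
  i=5: ✗ (fails at j=6)
  i=6: ✓ (all of [7,7])
  i=7: ✗ (fails at j=8)

1, 6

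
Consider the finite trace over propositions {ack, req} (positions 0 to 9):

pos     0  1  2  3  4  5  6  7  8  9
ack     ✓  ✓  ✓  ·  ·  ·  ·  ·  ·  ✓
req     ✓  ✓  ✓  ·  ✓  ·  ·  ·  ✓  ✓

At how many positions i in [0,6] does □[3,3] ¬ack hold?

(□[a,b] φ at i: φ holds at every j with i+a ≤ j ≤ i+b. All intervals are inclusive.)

Evaluate at each i in [0,6]:
  i=0: ✓ (all of [3,3])
  i=1: ✓ (all of [4,4])
  i=2: ✓ (all of [5,5])
  i=3: ✓ (all of [6,6])
  i=4: ✓ (all of [7,7])
  i=5: ✓ (all of [8,8])
  i=6: ✗ (fails at j=9)
Positions where it holds: {0, 1, 2, 3, 4, 5} → 6.

6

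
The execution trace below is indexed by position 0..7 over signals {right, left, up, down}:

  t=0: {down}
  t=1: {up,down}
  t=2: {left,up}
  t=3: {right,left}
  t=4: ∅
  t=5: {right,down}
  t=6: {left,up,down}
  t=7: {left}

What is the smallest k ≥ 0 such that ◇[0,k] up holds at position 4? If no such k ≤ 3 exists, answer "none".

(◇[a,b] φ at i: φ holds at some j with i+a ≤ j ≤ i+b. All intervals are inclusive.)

Scan j = 4,5,… for up:
  j=4: fails
  j=5: fails
  j=6: holds
First hit at j=6, so smallest k = 6-4 = 2.

2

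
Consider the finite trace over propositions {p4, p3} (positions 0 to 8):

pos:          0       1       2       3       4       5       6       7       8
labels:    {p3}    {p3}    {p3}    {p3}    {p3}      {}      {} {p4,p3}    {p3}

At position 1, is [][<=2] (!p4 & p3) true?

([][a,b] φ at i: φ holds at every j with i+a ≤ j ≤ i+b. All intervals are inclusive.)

Holds

Check (!p4 & p3) at every j in [1,3]:
  j=1: true
  j=2: true
  j=3: true
All positions satisfy it → formula holds.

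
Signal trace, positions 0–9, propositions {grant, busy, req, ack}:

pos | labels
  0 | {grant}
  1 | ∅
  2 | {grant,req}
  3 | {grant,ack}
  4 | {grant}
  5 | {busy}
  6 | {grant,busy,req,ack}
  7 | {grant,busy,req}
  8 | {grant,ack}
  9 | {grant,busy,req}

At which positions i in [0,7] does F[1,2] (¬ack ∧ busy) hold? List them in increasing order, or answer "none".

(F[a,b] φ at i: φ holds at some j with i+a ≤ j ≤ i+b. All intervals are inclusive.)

Evaluate at each i in [0,7]:
  i=0: ✗ (none in [1,2])
  i=1: ✗ (none in [2,3])
  i=2: ✗ (none in [3,4])
  i=3: ✓ (witness j=5)
  i=4: ✓ (witness j=5)
  i=5: ✓ (witness j=7)
  i=6: ✓ (witness j=7)
  i=7: ✓ (witness j=9)

3, 4, 5, 6, 7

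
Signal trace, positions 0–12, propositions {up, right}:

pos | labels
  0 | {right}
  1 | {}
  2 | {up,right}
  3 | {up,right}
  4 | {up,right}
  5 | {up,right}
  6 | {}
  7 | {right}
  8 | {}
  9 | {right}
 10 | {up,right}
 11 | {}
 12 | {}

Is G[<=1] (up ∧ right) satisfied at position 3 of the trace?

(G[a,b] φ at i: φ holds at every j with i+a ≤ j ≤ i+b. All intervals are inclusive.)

Holds

Check (up ∧ right) at every j in [3,4]:
  j=3: true
  j=4: true
All positions satisfy it → formula holds.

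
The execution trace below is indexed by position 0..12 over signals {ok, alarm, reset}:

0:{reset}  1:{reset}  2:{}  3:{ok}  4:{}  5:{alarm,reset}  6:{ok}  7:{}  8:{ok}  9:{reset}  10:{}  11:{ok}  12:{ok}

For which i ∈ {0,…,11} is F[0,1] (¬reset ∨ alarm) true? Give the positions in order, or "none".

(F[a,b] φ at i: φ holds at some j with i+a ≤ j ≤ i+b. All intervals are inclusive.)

1, 2, 3, 4, 5, 6, 7, 8, 9, 10, 11

Evaluate at each i in [0,11]:
  i=0: ✗ (none in [0,1])
  i=1: ✓ (witness j=2)
  i=2: ✓ (witness j=2)
  i=3: ✓ (witness j=3)
  i=4: ✓ (witness j=4)
  i=5: ✓ (witness j=5)
  i=6: ✓ (witness j=6)
  i=7: ✓ (witness j=7)
  i=8: ✓ (witness j=8)
  i=9: ✓ (witness j=10)
  i=10: ✓ (witness j=10)
  i=11: ✓ (witness j=11)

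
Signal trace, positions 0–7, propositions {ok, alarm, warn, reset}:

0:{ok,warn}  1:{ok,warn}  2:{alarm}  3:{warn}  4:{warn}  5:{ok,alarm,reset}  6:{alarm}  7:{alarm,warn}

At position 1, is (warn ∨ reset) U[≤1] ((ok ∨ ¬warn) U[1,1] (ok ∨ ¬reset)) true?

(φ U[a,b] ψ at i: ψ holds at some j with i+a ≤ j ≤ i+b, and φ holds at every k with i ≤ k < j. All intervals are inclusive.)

Holds

Need some j in [1,2] with ((ok ∨ ¬warn) U[1,1] (ok ∨ ¬reset)), and (warn ∨ reset) at every k in [1,j-1].
  j=1: ((ok ∨ ¬warn) U[1,1] (ok ∨ ¬reset)) holds; no prefix to check → satisfied.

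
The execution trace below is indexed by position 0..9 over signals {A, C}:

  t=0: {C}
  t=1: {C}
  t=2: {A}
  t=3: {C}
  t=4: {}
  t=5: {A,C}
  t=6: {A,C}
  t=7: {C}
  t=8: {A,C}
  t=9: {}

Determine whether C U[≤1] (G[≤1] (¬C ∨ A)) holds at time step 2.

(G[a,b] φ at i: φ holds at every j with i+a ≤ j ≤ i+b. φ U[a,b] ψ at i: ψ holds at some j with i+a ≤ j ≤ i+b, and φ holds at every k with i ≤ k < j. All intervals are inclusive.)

Need some j in [2,3] with G[≤1] (¬C ∨ A), and C at every k in [2,j-1].
  j=2: G[≤1] (¬C ∨ A) — fails at 3.
  j=3: G[≤1] (¬C ∨ A) — fails at 3.
No j in the window works → until fails.

No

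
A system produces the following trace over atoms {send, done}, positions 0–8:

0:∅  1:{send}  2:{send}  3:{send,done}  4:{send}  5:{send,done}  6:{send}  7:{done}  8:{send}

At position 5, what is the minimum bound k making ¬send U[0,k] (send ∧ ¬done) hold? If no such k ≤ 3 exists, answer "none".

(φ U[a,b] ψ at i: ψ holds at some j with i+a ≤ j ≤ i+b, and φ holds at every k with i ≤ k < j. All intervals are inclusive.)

none

Need earliest j ≥ 5 with (send ∧ ¬done), and ¬send at every k in [5,j-1].
  j=5: rhs fails.
  j=6: rhs holds but lhs fails at k=5.
  j=7: rhs fails.
  j=8: rhs holds but lhs fails at k=5.
No witness within the range → none.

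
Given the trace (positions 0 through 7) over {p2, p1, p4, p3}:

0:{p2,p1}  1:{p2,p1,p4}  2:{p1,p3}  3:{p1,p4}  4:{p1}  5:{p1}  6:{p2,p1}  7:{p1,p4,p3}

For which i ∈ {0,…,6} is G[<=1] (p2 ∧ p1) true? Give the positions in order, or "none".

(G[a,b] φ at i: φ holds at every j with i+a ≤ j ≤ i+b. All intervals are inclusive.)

Evaluate at each i in [0,6]:
  i=0: ✓ (all of [0,1])
  i=1: ✗ (fails at j=2)
  i=2: ✗ (fails at j=2)
  i=3: ✗ (fails at j=3)
  i=4: ✗ (fails at j=4)
  i=5: ✗ (fails at j=5)
  i=6: ✗ (fails at j=7)

0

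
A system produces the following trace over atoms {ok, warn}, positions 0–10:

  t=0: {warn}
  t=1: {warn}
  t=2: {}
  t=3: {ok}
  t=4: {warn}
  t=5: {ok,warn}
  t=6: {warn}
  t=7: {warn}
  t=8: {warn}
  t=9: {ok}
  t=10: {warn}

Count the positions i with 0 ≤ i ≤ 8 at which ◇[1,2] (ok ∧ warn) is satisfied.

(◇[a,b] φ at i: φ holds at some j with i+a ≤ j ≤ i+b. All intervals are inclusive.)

Evaluate at each i in [0,8]:
  i=0: ✗ (none in [1,2])
  i=1: ✗ (none in [2,3])
  i=2: ✗ (none in [3,4])
  i=3: ✓ (witness j=5)
  i=4: ✓ (witness j=5)
  i=5: ✗ (none in [6,7])
  i=6: ✗ (none in [7,8])
  i=7: ✗ (none in [8,9])
  i=8: ✗ (none in [9,10])
Positions where it holds: {3, 4} → 2.

2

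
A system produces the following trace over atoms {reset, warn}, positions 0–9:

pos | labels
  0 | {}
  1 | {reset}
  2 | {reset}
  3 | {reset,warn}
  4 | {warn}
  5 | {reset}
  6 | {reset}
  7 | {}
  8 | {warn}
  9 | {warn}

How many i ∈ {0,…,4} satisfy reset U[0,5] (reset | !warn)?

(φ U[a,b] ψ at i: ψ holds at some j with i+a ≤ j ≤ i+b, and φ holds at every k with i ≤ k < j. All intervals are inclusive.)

4

Evaluate at each i in [0,4]:
  i=0: ✓ (rhs at j=0)
  i=1: ✓ (rhs at j=1)
  i=2: ✓ (rhs at j=2)
  i=3: ✓ (rhs at j=3)
  i=4: ✗ (lhs fails at k=4 before rhs at j=5)
Positions where it holds: {0, 1, 2, 3} → 4.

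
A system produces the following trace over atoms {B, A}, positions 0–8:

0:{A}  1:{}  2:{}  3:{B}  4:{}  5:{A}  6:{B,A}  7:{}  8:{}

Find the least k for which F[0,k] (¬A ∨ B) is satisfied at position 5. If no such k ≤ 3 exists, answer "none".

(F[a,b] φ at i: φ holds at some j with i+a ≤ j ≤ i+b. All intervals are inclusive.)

Scan j = 5,6,… for (¬A ∨ B):
  j=5: fails
  j=6: holds
First hit at j=6, so smallest k = 6-5 = 1.

1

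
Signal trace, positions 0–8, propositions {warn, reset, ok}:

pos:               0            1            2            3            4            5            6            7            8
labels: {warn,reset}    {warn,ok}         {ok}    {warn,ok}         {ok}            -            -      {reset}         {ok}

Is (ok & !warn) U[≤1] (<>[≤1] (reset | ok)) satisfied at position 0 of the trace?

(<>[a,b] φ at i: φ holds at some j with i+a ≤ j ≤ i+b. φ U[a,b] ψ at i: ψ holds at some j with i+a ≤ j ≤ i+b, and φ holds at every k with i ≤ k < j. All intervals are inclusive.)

Holds

Need some j in [0,1] with <>[≤1] (reset | ok), and (ok & !warn) at every k in [0,j-1].
  j=0: <>[≤1] (reset | ok) holds; no prefix to check → satisfied.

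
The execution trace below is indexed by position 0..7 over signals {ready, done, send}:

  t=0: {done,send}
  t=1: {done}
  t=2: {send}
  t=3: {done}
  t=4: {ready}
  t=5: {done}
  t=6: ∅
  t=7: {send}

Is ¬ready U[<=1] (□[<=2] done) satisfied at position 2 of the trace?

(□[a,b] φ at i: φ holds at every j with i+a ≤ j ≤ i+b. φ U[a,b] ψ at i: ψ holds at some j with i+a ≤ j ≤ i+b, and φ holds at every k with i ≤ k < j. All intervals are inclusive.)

Need some j in [2,3] with □[<=2] done, and ¬ready at every k in [2,j-1].
  j=2: □[<=2] done — fails at 2.
  j=3: □[<=2] done — fails at 4.
No j in the window works → until fails.

Does not hold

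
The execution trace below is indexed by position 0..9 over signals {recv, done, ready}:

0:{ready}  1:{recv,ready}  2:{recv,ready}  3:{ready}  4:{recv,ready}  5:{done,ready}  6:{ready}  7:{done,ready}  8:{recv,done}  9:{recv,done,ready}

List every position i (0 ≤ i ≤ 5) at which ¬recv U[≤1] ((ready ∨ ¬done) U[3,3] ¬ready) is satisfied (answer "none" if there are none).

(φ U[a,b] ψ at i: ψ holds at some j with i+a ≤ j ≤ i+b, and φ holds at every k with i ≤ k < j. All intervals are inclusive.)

5

Evaluate at each i in [0,5]:
  i=0: ✗ (no rhs in [0,1])
  i=1: ✗ (no rhs in [1,2])
  i=2: ✗ (no rhs in [2,3])
  i=3: ✗ (no rhs in [3,4])
  i=4: ✗ (lhs fails at k=4 before rhs at j=5)
  i=5: ✓ (rhs at j=5)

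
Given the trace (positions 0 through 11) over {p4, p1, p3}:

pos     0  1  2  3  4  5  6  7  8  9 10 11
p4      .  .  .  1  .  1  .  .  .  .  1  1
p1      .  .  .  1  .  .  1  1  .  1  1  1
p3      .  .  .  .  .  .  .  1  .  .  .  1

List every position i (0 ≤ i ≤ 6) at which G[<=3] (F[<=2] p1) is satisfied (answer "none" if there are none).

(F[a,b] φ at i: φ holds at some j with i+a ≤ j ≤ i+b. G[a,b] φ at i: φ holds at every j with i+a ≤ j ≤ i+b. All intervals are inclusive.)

1, 2, 3, 4, 5, 6

Evaluate at each i in [0,6]:
  i=0: ✗ (fails at j=0)
  i=1: ✓ (all of [1,4])
  i=2: ✓ (all of [2,5])
  i=3: ✓ (all of [3,6])
  i=4: ✓ (all of [4,7])
  i=5: ✓ (all of [5,8])
  i=6: ✓ (all of [6,9])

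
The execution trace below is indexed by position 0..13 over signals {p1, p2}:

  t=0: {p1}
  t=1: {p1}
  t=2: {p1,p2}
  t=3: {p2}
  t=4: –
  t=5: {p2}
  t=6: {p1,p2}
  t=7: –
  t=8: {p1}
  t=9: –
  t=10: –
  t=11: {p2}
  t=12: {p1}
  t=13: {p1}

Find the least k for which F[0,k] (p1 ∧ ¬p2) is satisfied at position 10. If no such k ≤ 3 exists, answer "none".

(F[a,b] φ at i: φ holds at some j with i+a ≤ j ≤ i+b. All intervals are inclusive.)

2

Scan j = 10,11,… for (p1 ∧ ¬p2):
  j=10: fails
  j=11: fails
  j=12: holds
First hit at j=12, so smallest k = 12-10 = 2.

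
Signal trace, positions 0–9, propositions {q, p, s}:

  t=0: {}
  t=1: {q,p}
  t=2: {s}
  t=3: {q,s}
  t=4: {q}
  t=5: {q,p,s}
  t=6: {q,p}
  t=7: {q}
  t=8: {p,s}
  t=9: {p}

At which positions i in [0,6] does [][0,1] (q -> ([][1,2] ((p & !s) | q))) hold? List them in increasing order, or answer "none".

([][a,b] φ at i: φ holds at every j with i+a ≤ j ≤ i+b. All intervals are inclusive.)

2, 3, 4

Evaluate at each i in [0,6]:
  i=0: ✗ (fails at j=1)
  i=1: ✗ (fails at j=1)
  i=2: ✓ (all of [2,3])
  i=3: ✓ (all of [3,4])
  i=4: ✓ (all of [4,5])
  i=5: ✗ (fails at j=6)
  i=6: ✗ (fails at j=6)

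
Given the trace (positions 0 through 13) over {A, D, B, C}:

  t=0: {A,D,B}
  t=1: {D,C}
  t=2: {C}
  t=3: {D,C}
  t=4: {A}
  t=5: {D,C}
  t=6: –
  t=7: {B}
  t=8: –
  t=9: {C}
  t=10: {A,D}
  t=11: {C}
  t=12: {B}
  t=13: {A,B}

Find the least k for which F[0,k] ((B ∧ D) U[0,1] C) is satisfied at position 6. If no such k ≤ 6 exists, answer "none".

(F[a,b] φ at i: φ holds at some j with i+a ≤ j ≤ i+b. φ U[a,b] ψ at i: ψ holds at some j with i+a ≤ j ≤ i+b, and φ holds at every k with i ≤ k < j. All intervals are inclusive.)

Scan j = 6,7,… for ((B ∧ D) U[0,1] C):
  j=6: fails
  j=7: fails
  j=8: fails
  j=9: holds
First hit at j=9, so smallest k = 9-6 = 3.

3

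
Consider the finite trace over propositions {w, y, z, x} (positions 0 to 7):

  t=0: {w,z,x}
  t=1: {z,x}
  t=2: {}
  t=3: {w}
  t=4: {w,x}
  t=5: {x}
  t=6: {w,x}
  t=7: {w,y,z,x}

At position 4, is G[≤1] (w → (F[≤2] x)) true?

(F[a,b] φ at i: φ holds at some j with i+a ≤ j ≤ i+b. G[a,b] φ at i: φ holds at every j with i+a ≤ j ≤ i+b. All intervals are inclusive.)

Check (w → (F[≤2] x)) at every j in [4,5]:
  j=4: antecedent true; consequent holds (witness at 4) → ✓
  j=5: antecedent false → ✓
All positions satisfy it → formula holds.

Holds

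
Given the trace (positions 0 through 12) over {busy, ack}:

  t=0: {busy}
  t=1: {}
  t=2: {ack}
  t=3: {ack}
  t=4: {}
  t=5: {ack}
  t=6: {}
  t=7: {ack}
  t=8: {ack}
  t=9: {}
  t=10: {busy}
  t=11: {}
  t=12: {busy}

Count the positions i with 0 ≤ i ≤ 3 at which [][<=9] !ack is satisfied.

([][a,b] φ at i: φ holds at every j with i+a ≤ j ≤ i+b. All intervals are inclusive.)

0

Evaluate at each i in [0,3]:
  i=0: ✗ (fails at j=2)
  i=1: ✗ (fails at j=2)
  i=2: ✗ (fails at j=2)
  i=3: ✗ (fails at j=3)
Positions where it holds: {} → 0.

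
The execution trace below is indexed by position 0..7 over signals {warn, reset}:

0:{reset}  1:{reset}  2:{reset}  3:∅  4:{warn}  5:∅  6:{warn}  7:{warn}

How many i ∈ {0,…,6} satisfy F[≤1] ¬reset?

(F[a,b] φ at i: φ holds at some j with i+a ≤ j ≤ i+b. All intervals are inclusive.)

5

Evaluate at each i in [0,6]:
  i=0: ✗ (none in [0,1])
  i=1: ✗ (none in [1,2])
  i=2: ✓ (witness j=3)
  i=3: ✓ (witness j=3)
  i=4: ✓ (witness j=4)
  i=5: ✓ (witness j=5)
  i=6: ✓ (witness j=6)
Positions where it holds: {2, 3, 4, 5, 6} → 5.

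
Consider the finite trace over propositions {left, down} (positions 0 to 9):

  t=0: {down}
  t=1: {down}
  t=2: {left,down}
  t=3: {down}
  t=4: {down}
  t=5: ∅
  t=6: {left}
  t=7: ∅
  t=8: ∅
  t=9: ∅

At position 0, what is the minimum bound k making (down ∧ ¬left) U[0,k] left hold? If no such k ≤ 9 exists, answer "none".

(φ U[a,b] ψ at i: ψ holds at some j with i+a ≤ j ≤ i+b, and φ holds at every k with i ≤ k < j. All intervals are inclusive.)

Need earliest j ≥ 0 with left, and (down ∧ ¬left) at every k in [0,j-1].
  j=0: rhs fails.
  j=1: rhs fails.
  j=2: rhs holds; lhs holds on [0,1]. k = 2.

2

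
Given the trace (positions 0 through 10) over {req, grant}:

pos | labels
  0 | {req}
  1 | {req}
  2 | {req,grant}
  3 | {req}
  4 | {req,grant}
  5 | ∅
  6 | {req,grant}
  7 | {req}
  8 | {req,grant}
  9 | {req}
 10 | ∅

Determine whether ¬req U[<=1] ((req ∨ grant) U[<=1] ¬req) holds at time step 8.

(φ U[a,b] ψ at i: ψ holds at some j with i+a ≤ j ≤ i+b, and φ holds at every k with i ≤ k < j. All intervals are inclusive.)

Does not hold

Need some j in [8,9] with ((req ∨ grant) U[<=1] ¬req), and ¬req at every k in [8,j-1].
  j=8: ((req ∨ grant) U[<=1] ¬req) — fails.
  j=9: ((req ∨ grant) U[<=1] ¬req) holds, but ¬req fails at k=8 → not this j.
No j in the window works → until fails.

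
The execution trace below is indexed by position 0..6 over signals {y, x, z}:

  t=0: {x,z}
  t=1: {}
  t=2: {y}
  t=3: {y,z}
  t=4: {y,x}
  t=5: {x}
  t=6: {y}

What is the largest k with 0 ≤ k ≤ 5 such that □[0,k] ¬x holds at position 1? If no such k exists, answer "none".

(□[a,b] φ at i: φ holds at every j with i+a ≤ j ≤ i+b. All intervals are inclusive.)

2

¬x must hold from j=1 onward; find where it first fails.
  j=1: holds
  j=2: holds
  j=3: holds
  j=4: fails
Holds on [1,3], so largest k = 2.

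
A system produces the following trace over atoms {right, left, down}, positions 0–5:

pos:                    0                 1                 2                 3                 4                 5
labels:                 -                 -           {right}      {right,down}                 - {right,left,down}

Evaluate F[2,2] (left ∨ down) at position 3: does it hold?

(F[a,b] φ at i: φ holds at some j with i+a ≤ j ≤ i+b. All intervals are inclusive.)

Check (left ∨ down) at each j in [5,5]:
  j=5: true
Found at j=5 → formula holds.

Yes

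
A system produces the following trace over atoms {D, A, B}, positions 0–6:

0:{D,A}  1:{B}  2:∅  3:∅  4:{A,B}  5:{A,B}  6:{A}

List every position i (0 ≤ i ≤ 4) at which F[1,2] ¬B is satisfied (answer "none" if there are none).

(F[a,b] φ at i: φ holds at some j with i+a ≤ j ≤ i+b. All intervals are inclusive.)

Evaluate at each i in [0,4]:
  i=0: ✓ (witness j=2)
  i=1: ✓ (witness j=2)
  i=2: ✓ (witness j=3)
  i=3: ✗ (none in [4,5])
  i=4: ✓ (witness j=6)

0, 1, 2, 4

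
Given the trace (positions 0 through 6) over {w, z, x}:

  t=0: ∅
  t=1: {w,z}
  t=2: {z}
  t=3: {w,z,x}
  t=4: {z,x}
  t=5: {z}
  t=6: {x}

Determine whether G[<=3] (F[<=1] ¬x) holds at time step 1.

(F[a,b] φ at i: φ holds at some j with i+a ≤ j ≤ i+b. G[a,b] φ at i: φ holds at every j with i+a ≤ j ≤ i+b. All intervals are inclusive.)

Check F[<=1] ¬x at every j in [1,4]:
  j=1: holds (witness at 1)
  j=2: holds (witness at 2)
  j=3: fails (none in [3,4])
  j=4: holds (witness at 5)
Fails at j=3 → formula fails.

No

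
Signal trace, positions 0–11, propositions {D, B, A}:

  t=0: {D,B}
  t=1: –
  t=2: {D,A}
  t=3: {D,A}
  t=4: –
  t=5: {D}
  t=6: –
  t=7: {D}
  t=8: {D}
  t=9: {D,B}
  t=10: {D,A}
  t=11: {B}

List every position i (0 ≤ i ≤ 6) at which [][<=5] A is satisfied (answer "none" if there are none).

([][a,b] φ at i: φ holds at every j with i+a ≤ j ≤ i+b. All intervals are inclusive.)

Evaluate at each i in [0,6]:
  i=0: ✗ (fails at j=0)
  i=1: ✗ (fails at j=1)
  i=2: ✗ (fails at j=4)
  i=3: ✗ (fails at j=4)
  i=4: ✗ (fails at j=4)
  i=5: ✗ (fails at j=5)
  i=6: ✗ (fails at j=6)

none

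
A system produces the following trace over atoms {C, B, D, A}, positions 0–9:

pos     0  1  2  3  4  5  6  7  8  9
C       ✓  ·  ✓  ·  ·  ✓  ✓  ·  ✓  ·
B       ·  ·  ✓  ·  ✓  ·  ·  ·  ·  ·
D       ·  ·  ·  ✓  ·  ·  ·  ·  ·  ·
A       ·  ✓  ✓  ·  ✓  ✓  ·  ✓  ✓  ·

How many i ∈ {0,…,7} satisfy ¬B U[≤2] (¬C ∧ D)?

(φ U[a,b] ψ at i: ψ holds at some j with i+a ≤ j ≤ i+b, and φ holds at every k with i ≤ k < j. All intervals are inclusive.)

Evaluate at each i in [0,7]:
  i=0: ✗ (no rhs in [0,2])
  i=1: ✗ (lhs fails at k=2 before rhs at j=3)
  i=2: ✗ (lhs fails at k=2 before rhs at j=3)
  i=3: ✓ (rhs at j=3)
  i=4: ✗ (no rhs in [4,6])
  i=5: ✗ (no rhs in [5,7])
  i=6: ✗ (no rhs in [6,8])
  i=7: ✗ (no rhs in [7,9])
Positions where it holds: {3} → 1.

1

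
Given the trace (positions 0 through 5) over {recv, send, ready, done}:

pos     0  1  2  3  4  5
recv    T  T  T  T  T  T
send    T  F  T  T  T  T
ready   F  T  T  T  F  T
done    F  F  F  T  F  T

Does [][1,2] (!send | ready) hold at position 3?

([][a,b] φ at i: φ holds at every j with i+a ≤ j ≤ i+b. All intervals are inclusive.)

False

Check (!send | ready) at every j in [4,5]:
  j=4: false
  j=5: true
Fails at j=4 → formula fails.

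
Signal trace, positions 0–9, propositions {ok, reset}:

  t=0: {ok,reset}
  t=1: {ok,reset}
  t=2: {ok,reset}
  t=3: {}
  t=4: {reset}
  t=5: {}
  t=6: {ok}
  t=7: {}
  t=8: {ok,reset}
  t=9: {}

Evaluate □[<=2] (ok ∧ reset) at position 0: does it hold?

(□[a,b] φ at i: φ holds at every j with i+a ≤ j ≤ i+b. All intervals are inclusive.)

Yes

Check (ok ∧ reset) at every j in [0,2]:
  j=0: true
  j=1: true
  j=2: true
All positions satisfy it → formula holds.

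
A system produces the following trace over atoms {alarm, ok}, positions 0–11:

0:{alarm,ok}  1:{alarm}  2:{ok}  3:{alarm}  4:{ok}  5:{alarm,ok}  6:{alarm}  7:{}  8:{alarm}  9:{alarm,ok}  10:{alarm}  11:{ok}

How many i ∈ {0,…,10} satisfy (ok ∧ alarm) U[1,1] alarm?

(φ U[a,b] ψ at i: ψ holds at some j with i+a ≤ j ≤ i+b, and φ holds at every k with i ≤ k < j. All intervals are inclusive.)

Evaluate at each i in [0,10]:
  i=0: ✓ (rhs at j=1; lhs holds on [0,0])
  i=1: ✗ (no rhs in [2,2])
  i=2: ✗ (lhs fails at k=2 before rhs at j=3)
  i=3: ✗ (no rhs in [4,4])
  i=4: ✗ (lhs fails at k=4 before rhs at j=5)
  i=5: ✓ (rhs at j=6; lhs holds on [5,5])
  i=6: ✗ (no rhs in [7,7])
  i=7: ✗ (lhs fails at k=7 before rhs at j=8)
  i=8: ✗ (lhs fails at k=8 before rhs at j=9)
  i=9: ✓ (rhs at j=10; lhs holds on [9,9])
  i=10: ✗ (no rhs in [11,11])
Positions where it holds: {0, 5, 9} → 3.

3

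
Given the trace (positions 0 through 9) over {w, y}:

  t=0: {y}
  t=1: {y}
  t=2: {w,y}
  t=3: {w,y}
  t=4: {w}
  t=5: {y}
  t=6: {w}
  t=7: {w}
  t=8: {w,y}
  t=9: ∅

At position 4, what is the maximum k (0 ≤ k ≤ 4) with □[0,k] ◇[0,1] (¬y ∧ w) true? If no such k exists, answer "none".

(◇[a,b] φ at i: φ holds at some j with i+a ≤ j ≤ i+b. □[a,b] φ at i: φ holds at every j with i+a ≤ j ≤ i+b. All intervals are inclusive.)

3

◇[0,1] (¬y ∧ w) must hold from j=4 onward; find where it first fails.
  j=4: holds
  j=5: holds
  j=6: holds
  j=7: holds
  j=8: fails
Holds on [4,7], so largest k = 3.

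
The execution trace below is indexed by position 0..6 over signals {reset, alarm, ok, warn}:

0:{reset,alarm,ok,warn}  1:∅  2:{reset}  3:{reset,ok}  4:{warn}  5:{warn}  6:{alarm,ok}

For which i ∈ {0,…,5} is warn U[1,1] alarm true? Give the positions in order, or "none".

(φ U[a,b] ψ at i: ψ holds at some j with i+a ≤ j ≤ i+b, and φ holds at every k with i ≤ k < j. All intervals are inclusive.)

5

Evaluate at each i in [0,5]:
  i=0: ✗ (no rhs in [1,1])
  i=1: ✗ (no rhs in [2,2])
  i=2: ✗ (no rhs in [3,3])
  i=3: ✗ (no rhs in [4,4])
  i=4: ✗ (no rhs in [5,5])
  i=5: ✓ (rhs at j=6; lhs holds on [5,5])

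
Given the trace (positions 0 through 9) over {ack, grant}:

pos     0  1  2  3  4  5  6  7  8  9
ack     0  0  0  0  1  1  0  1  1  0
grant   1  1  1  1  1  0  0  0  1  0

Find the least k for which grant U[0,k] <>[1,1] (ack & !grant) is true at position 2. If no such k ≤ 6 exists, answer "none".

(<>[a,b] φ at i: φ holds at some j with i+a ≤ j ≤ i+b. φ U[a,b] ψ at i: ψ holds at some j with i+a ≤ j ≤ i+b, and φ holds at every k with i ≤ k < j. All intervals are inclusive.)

2

Need earliest j ≥ 2 with <>[1,1] (ack & !grant), and grant at every k in [2,j-1].
  j=2: rhs fails.
  j=3: rhs fails.
  j=4: rhs holds; lhs holds on [2,3]. k = 2.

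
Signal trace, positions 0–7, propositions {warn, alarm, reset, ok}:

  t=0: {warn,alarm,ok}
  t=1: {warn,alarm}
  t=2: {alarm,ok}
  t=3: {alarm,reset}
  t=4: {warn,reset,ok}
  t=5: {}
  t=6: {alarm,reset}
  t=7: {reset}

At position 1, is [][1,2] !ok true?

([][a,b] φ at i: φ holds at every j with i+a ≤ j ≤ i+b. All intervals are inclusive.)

Check !ok at every j in [2,3]:
  j=2: false
  j=3: true
Fails at j=2 → formula fails.

No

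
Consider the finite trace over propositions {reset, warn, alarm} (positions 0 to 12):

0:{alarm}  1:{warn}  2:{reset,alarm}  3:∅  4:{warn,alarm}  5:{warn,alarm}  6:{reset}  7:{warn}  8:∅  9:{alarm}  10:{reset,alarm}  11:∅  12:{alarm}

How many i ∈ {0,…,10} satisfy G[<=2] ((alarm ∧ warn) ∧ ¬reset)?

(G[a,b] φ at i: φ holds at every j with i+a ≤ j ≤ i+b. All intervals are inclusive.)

Evaluate at each i in [0,10]:
  i=0: ✗ (fails at j=0)
  i=1: ✗ (fails at j=1)
  i=2: ✗ (fails at j=2)
  i=3: ✗ (fails at j=3)
  i=4: ✗ (fails at j=6)
  i=5: ✗ (fails at j=6)
  i=6: ✗ (fails at j=6)
  i=7: ✗ (fails at j=7)
  i=8: ✗ (fails at j=8)
  i=9: ✗ (fails at j=9)
  i=10: ✗ (fails at j=10)
Positions where it holds: {} → 0.

0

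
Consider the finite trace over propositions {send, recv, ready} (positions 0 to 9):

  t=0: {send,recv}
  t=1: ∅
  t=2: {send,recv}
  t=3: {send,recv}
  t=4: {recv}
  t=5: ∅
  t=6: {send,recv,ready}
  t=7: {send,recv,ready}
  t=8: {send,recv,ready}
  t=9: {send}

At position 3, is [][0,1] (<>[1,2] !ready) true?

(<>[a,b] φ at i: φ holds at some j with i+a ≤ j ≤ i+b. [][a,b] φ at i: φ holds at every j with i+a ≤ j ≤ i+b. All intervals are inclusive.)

True

Check <>[1,2] !ready at every j in [3,4]:
  j=3: holds (witness at 4)
  j=4: holds (witness at 5)
All positions satisfy it → formula holds.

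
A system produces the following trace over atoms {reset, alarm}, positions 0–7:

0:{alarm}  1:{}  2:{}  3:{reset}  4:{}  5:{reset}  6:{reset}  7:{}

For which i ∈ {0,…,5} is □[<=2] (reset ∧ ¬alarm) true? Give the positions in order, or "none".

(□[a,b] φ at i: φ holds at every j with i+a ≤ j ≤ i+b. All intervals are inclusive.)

Evaluate at each i in [0,5]:
  i=0: ✗ (fails at j=0)
  i=1: ✗ (fails at j=1)
  i=2: ✗ (fails at j=2)
  i=3: ✗ (fails at j=4)
  i=4: ✗ (fails at j=4)
  i=5: ✗ (fails at j=7)

none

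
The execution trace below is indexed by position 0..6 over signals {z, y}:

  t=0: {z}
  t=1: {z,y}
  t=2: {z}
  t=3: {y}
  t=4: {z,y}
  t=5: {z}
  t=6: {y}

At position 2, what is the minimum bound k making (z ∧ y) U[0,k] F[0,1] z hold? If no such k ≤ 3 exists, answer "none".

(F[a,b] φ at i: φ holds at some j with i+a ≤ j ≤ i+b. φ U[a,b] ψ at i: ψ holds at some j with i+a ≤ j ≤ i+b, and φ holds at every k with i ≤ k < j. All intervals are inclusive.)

0

Need earliest j ≥ 2 with F[0,1] z, and (z ∧ y) at every k in [2,j-1].
  j=2: rhs holds (empty prefix). k = 0.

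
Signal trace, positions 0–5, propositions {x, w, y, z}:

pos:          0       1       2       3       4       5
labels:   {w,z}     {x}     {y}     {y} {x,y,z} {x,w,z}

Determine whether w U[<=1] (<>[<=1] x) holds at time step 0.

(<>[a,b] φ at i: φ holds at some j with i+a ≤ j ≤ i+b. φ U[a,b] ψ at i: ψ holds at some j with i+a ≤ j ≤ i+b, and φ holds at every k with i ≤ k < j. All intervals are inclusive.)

Need some j in [0,1] with <>[<=1] x, and w at every k in [0,j-1].
  j=0: <>[<=1] x holds; no prefix to check → satisfied.

True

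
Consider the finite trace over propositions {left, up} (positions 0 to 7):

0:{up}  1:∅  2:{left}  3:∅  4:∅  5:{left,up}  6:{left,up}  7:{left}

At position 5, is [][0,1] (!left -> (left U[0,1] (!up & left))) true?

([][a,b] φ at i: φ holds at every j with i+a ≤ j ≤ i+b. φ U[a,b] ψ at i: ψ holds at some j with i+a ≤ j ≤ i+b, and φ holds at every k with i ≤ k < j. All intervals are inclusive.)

Check (!left -> (left U[0,1] (!up & left))) at every j in [5,6]:
  j=5: antecedent false → ✓
  j=6: antecedent false → ✓
All positions satisfy it → formula holds.

Yes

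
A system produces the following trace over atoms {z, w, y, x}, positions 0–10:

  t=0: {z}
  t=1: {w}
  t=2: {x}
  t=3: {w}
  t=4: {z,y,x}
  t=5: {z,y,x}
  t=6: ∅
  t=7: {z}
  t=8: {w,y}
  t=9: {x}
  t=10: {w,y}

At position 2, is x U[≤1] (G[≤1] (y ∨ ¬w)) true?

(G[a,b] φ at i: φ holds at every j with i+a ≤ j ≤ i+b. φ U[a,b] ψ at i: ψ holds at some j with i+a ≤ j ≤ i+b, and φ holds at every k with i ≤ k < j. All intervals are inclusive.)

False

Need some j in [2,3] with G[≤1] (y ∨ ¬w), and x at every k in [2,j-1].
  j=2: G[≤1] (y ∨ ¬w) — fails at 3.
  j=3: G[≤1] (y ∨ ¬w) — fails at 3.
No j in the window works → until fails.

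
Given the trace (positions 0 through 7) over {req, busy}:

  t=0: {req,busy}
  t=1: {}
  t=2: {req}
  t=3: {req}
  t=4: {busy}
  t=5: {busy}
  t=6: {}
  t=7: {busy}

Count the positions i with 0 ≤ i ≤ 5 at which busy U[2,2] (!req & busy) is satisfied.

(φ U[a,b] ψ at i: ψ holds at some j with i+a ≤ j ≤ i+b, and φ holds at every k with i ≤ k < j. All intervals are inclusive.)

Evaluate at each i in [0,5]:
  i=0: ✗ (no rhs in [2,2])
  i=1: ✗ (no rhs in [3,3])
  i=2: ✗ (lhs fails at k=2 before rhs at j=4)
  i=3: ✗ (lhs fails at k=3 before rhs at j=5)
  i=4: ✗ (no rhs in [6,6])
  i=5: ✗ (lhs fails at k=6 before rhs at j=7)
Positions where it holds: {} → 0.

0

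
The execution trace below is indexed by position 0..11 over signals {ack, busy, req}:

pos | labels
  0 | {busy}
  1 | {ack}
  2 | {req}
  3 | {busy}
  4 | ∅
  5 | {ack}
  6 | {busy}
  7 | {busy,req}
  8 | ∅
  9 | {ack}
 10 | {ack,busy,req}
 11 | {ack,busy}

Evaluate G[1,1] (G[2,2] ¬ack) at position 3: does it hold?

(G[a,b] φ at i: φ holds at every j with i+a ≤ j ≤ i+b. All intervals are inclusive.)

Yes

Check G[2,2] ¬ack at every j in [4,4]:
  j=4: holds on [6,6]
All positions satisfy it → formula holds.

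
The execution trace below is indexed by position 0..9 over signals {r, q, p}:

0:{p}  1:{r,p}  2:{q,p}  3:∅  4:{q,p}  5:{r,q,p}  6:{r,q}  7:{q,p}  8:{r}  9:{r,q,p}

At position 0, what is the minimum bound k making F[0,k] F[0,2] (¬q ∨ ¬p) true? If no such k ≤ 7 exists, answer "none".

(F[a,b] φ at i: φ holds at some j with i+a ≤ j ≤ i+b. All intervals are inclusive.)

0

Scan j = 0,1,… for F[0,2] (¬q ∨ ¬p):
  j=0: holds
First hit at j=0, so smallest k = 0-0 = 0.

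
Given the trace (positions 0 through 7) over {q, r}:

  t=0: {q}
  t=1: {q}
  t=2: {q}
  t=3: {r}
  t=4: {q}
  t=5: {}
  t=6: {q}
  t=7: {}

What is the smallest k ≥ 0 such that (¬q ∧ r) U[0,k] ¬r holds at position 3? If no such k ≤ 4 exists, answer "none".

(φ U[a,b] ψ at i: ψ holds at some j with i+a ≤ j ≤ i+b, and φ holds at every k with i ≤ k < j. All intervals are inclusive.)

1

Need earliest j ≥ 3 with ¬r, and (¬q ∧ r) at every k in [3,j-1].
  j=3: rhs fails.
  j=4: rhs holds; lhs holds on [3,3]. k = 1.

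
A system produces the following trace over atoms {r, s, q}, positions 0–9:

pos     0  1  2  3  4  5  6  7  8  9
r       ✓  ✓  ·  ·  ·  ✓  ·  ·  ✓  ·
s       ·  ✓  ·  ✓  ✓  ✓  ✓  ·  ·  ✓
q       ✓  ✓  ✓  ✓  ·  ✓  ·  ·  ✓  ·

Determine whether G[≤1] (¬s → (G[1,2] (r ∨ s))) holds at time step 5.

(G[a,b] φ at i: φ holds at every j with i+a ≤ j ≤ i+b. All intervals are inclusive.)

Holds

Check (¬s → (G[1,2] (r ∨ s))) at every j in [5,6]:
  j=5: antecedent false → ✓
  j=6: antecedent false → ✓
All positions satisfy it → formula holds.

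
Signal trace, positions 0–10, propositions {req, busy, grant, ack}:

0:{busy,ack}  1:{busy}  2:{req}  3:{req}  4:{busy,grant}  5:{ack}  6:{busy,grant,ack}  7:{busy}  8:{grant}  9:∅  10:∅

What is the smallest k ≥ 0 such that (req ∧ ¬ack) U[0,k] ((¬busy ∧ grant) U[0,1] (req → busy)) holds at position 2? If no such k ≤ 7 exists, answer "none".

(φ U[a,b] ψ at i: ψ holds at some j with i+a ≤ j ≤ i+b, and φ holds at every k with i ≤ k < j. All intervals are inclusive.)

2

Need earliest j ≥ 2 with ((¬busy ∧ grant) U[0,1] (req → busy)), and (req ∧ ¬ack) at every k in [2,j-1].
  j=2: rhs fails.
  j=3: rhs fails.
  j=4: rhs holds; lhs holds on [2,3]. k = 2.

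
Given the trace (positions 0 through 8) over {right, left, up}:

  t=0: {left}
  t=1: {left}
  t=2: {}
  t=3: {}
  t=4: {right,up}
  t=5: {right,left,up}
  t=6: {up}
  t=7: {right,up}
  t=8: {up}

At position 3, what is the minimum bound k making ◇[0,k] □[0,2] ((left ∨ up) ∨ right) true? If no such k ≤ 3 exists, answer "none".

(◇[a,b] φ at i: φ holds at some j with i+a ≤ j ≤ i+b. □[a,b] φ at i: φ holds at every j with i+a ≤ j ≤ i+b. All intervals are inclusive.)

1

Scan j = 3,4,… for □[0,2] ((left ∨ up) ∨ right):
  j=3: fails
  j=4: holds
First hit at j=4, so smallest k = 4-3 = 1.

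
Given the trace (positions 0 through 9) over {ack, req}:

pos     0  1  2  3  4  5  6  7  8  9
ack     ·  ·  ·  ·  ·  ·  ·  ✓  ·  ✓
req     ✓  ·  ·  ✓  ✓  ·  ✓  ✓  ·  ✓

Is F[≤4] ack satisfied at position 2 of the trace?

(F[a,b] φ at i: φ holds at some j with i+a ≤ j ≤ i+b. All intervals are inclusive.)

False

Check ack at each j in [2,6]:
  j=2: false
  j=3: false
  j=4: false
  j=5: false
  j=6: false
No position in the window satisfies it → formula fails.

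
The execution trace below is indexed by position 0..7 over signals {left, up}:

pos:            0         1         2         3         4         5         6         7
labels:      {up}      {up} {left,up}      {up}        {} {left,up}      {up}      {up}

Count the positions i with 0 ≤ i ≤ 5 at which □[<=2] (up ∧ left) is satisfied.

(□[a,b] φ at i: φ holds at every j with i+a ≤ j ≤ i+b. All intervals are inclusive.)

0

Evaluate at each i in [0,5]:
  i=0: ✗ (fails at j=0)
  i=1: ✗ (fails at j=1)
  i=2: ✗ (fails at j=3)
  i=3: ✗ (fails at j=3)
  i=4: ✗ (fails at j=4)
  i=5: ✗ (fails at j=6)
Positions where it holds: {} → 0.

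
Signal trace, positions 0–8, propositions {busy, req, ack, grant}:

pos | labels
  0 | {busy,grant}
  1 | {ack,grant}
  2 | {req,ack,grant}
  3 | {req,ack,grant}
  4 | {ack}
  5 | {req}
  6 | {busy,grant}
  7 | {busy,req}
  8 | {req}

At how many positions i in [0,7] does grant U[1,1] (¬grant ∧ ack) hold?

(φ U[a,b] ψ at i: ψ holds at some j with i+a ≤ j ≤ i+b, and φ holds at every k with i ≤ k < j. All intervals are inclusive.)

Evaluate at each i in [0,7]:
  i=0: ✗ (no rhs in [1,1])
  i=1: ✗ (no rhs in [2,2])
  i=2: ✗ (no rhs in [3,3])
  i=3: ✓ (rhs at j=4; lhs holds on [3,3])
  i=4: ✗ (no rhs in [5,5])
  i=5: ✗ (no rhs in [6,6])
  i=6: ✗ (no rhs in [7,7])
  i=7: ✗ (no rhs in [8,8])
Positions where it holds: {3} → 1.

1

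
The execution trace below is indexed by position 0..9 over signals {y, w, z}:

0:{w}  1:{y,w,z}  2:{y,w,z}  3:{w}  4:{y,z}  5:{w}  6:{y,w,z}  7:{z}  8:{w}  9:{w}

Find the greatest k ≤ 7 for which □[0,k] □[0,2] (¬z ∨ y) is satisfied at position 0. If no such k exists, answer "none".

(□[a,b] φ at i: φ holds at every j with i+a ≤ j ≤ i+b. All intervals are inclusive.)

□[0,2] (¬z ∨ y) must hold from j=0 onward; find where it first fails.
  j=0: holds
  j=1: holds
  j=2: holds
  j=3: holds
  j=4: holds
  j=5: fails
Holds on [0,4], so largest k = 4.

4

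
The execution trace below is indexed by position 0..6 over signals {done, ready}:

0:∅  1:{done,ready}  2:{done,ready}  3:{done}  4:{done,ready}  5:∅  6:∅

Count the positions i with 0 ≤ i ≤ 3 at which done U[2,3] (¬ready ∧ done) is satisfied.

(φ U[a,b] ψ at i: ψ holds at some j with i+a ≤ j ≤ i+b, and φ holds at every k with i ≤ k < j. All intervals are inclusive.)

Evaluate at each i in [0,3]:
  i=0: ✗ (lhs fails at k=0 before rhs at j=3)
  i=1: ✓ (rhs at j=3; lhs holds on [1,2])
  i=2: ✗ (no rhs in [4,5])
  i=3: ✗ (no rhs in [5,6])
Positions where it holds: {1} → 1.

1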